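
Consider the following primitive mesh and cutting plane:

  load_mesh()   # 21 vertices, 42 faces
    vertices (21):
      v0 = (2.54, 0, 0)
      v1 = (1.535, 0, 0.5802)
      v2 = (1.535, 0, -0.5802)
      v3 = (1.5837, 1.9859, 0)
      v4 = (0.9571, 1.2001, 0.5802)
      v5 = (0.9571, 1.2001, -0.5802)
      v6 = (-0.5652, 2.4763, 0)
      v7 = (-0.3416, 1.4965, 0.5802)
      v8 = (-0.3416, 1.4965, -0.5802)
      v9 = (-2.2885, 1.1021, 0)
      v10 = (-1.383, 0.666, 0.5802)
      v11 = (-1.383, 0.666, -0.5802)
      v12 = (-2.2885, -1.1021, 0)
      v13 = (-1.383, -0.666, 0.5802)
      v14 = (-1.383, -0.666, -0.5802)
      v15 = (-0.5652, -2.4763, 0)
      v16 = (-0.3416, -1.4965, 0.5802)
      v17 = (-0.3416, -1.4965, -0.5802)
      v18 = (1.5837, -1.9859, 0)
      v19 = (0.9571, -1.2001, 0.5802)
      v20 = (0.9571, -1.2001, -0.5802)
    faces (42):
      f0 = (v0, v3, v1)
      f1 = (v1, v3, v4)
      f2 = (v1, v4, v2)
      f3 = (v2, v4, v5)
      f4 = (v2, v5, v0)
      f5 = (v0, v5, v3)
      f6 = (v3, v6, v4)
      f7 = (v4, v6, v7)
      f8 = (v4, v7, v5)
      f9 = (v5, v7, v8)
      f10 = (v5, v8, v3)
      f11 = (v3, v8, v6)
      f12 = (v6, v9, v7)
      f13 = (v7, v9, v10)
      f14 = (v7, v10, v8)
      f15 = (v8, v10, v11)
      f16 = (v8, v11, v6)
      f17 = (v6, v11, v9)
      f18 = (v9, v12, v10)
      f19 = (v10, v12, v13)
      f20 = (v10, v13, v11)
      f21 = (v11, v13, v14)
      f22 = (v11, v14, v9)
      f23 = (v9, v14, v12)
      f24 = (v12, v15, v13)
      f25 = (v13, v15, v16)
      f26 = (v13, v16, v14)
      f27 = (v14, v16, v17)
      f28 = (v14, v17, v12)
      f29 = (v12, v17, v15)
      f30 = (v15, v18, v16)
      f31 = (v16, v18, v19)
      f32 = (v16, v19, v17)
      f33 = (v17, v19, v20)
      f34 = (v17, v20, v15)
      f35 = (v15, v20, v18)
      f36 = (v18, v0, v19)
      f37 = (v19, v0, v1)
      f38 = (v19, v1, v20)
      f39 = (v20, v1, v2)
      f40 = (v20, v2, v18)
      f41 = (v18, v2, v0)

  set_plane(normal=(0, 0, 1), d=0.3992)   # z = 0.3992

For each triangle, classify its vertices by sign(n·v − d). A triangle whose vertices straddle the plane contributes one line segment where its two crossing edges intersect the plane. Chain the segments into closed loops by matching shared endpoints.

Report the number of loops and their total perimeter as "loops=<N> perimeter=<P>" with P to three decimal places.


loops=2 perimeter=20.553

Straddling triangles (28 of 42):
  (v0,v3,v1) [--+] → (1.55019, 0.619524, 0.3992)–(1.84852, 0, 0.3992)  len=0.6876
  (v1,v3,v4) [+-+] → (1.55019, 0.619524, 0.3992)–(1.15258, 1.44524, 0.3992)  len=0.9165
  (v1,v4,v2) [++-] → (1.04724, 1.01291, 0.3992)–(1.535, 0, 0.3992)  len=1.1242
  (v2,v4,v5) [-+-] → (1.04724, 1.01291, 0.3992)–(0.9571, 1.2001, 0.3992)  len=0.2078
  (v3,v6,v4) [--+] → (0.482201, 1.59823, 0.3992)–(1.15258, 1.44524, 0.3992)  len=0.6876
  (v4,v6,v7) [+-+] → (0.482201, 1.59823, 0.3992)–(-0.411355, 1.80216, 0.3992)  len=0.9165
  (v4,v7,v5) [++-] → (-0.139028, 1.45027, 0.3992)–(0.9571, 1.2001, 0.3992)  len=1.1243
  (v5,v7,v8) [-+-] → (-0.139028, 1.45027, 0.3992)–(-0.3416, 1.4965, 0.3992)  len=0.2078
  (v6,v9,v7) [--+] → (-0.948958, 1.37346, 0.3992)–(-0.411355, 1.80216, 0.3992)  len=0.6876
  (v7,v9,v10) [+-+] → (-0.948958, 1.37346, 0.3992)–(-1.66548, 0.802046, 0.3992)  len=0.9165
  (v7,v10,v8) [++-] → (-1.22056, 0.795542, 0.3992)–(-0.3416, 1.4965, 0.3992)  len=1.1242
  (v8,v10,v11) [-+-] → (-1.22056, 0.795542, 0.3992)–(-1.383, 0.666, 0.3992)  len=0.2078
  (v9,v12,v10) [--+] → (-1.66548, 0.114421, 0.3992)–(-1.66548, 0.802046, 0.3992)  len=0.6876
  (v10,v12,v13) [+-+] → (-1.66548, 0.114421, 0.3992)–(-1.66548, -0.802046, 0.3992)  len=0.9165
  (v10,v13,v11) [++-] → (-1.383, -0.458234, 0.3992)–(-1.383, 0.666, 0.3992)  len=1.1242
  (v11,v13,v14) [-+-] → (-1.383, -0.458234, 0.3992)–(-1.383, -0.666, 0.3992)  len=0.2078
  (v12,v15,v13) [--+] → (-1.12788, -1.23074, 0.3992)–(-1.66548, -0.802046, 0.3992)  len=0.6876
  (v13,v15,v16) [+-+] → (-1.12788, -1.23074, 0.3992)–(-0.411355, -1.80216, 0.3992)  len=0.9165
  (v13,v16,v14) [++-] → (-0.504038, -1.36696, 0.3992)–(-1.383, -0.666, 0.3992)  len=1.1242
  (v14,v16,v17) [-+-] → (-0.504038, -1.36696, 0.3992)–(-0.3416, -1.4965, 0.3992)  len=0.2078
  (v15,v18,v16) [--+] → (0.259019, -1.64917, 0.3992)–(-0.411355, -1.80216, 0.3992)  len=0.6876
  (v16,v18,v19) [+-+] → (0.259019, -1.64917, 0.3992)–(1.15258, -1.44524, 0.3992)  len=0.9165
  (v16,v19,v17) [++-] → (0.754528, -1.24633, 0.3992)–(-0.3416, -1.4965, 0.3992)  len=1.1243
  (v17,v19,v20) [-+-] → (0.754528, -1.24633, 0.3992)–(0.9571, -1.2001, 0.3992)  len=0.2078
  (v18,v0,v19) [--+] → (1.4509, -0.825715, 0.3992)–(1.15258, -1.44524, 0.3992)  len=0.6876
  (v19,v0,v1) [+-+] → (1.4509, -0.825715, 0.3992)–(1.84852, 0, 0.3992)  len=0.9165
  (v19,v1,v20) [++-] → (1.44486, -0.187192, 0.3992)–(0.9571, -1.2001, 0.3992)  len=1.1242
  (v20,v1,v2) [-+-] → (1.44486, -0.187192, 0.3992)–(1.535, 0, 0.3992)  len=0.2078

Chained into 2 loop(s):
  loop 1: 14 segments, perimeter = 11.2287
  loop 2: 14 segments, perimeter = 9.3242
Total perimeter = 20.553


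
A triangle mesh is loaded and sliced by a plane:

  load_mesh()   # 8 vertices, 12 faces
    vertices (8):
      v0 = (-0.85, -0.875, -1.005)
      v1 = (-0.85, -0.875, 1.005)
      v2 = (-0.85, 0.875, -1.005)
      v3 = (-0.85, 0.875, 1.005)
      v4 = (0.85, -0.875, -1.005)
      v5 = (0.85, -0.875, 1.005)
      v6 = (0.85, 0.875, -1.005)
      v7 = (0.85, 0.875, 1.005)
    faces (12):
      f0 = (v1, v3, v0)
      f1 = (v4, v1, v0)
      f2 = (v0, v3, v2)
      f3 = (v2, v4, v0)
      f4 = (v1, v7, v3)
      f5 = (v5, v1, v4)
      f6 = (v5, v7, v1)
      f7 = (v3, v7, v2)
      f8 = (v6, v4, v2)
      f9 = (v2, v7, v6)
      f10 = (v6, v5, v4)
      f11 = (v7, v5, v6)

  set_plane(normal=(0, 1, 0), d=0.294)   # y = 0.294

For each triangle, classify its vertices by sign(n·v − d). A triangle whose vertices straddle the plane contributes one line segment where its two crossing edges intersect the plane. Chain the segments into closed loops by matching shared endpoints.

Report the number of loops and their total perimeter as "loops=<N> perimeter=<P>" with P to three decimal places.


Straddling triangles (8 of 12):
  (v1,v3,v0) [-+-] → (-0.85, 0.294, 1.005)–(-0.85, 0.294, 0.33768)  len=0.6673
  (v0,v3,v2) [-++] → (-0.85, 0.294, 0.33768)–(-0.85, 0.294, -1.005)  len=1.3427
  (v2,v4,v0) [+--] → (-0.2856, 0.294, -1.005)–(-0.85, 0.294, -1.005)  len=0.5644
  (v1,v7,v3) [-++] → (0.2856, 0.294, 1.005)–(-0.85, 0.294, 1.005)  len=1.1356
  (v5,v7,v1) [-+-] → (0.85, 0.294, 1.005)–(0.2856, 0.294, 1.005)  len=0.5644
  (v6,v4,v2) [+-+] → (0.85, 0.294, -1.005)–(-0.2856, 0.294, -1.005)  len=1.1356
  (v6,v5,v4) [+--] → (0.85, 0.294, -0.33768)–(0.85, 0.294, -1.005)  len=0.6673
  (v7,v5,v6) [+-+] → (0.85, 0.294, 1.005)–(0.85, 0.294, -0.33768)  len=1.3427

Chained into 1 loop(s):
  loop 1: 8 segments, perimeter = 7.4200
Total perimeter = 7.420

loops=1 perimeter=7.420


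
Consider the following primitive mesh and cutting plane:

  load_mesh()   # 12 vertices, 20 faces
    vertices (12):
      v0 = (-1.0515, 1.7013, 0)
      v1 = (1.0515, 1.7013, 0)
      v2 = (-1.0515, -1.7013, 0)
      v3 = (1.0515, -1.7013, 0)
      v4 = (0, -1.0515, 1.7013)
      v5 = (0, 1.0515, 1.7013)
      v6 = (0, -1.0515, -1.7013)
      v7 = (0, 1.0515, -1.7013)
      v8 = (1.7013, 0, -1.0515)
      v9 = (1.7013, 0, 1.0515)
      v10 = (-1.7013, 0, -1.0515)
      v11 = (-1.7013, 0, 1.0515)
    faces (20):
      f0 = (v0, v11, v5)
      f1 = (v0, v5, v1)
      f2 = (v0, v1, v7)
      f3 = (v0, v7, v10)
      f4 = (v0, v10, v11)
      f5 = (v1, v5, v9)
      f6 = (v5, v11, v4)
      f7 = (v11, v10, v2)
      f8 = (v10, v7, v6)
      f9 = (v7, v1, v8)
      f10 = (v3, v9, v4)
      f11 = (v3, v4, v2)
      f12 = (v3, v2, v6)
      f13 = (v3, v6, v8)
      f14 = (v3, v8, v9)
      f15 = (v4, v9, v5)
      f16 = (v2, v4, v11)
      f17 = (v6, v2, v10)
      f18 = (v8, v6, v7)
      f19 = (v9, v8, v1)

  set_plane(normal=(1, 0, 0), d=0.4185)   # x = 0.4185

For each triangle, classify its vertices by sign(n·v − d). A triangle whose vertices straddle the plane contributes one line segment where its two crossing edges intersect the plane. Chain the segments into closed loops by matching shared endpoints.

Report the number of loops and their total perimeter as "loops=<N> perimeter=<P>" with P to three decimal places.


Straddling triangles (10 of 20):
  (v0,v5,v1) [--+] → (0.4185, 1.31012, 1.02418)–(0.4185, 1.7013, 0)  len=1.0963
  (v0,v1,v7) [-+-] → (0.4185, 1.7013, 0)–(0.4185, 1.31012, -1.02418)  len=1.0963
  (v1,v5,v9) [+-+] → (0.4185, 1.31012, 1.02418)–(0.4185, 0.792843, 1.54146)  len=0.7315
  (v7,v1,v8) [-++] → (0.4185, 1.31012, -1.02418)–(0.4185, 0.792843, -1.54146)  len=0.7315
  (v3,v9,v4) [++-] → (0.4185, -0.792843, 1.54146)–(0.4185, -1.31012, 1.02418)  len=0.7315
  (v3,v4,v2) [+--] → (0.4185, -1.31012, 1.02418)–(0.4185, -1.7013, 0)  len=1.0963
  (v3,v2,v6) [+--] → (0.4185, -1.7013, 0)–(0.4185, -1.31012, -1.02418)  len=1.0963
  (v3,v6,v8) [+-+] → (0.4185, -1.31012, -1.02418)–(0.4185, -0.792843, -1.54146)  len=0.7315
  (v4,v9,v5) [-+-] → (0.4185, -0.792843, 1.54146)–(0.4185, 0.792843, 1.54146)  len=1.5857
  (v8,v6,v7) [+--] → (0.4185, -0.792843, -1.54146)–(0.4185, 0.792843, -1.54146)  len=1.5857

Chained into 1 loop(s):
  loop 1: 10 segments, perimeter = 10.4829
Total perimeter = 10.483

loops=1 perimeter=10.483


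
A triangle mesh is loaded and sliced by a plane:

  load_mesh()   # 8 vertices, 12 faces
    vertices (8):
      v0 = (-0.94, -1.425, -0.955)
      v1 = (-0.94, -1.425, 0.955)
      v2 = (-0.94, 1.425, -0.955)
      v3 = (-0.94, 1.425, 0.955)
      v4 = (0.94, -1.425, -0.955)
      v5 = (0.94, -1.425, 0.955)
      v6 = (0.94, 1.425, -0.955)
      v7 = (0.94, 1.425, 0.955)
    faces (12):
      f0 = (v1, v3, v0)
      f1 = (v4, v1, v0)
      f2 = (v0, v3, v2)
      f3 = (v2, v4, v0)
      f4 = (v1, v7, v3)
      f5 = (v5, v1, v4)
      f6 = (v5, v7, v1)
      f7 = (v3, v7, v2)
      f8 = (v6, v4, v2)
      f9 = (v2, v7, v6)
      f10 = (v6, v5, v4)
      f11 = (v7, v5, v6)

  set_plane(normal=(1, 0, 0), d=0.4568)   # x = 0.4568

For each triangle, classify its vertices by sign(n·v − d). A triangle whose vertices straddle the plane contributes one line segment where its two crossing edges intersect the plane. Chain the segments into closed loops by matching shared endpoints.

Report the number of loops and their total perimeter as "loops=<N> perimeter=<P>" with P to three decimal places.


loops=1 perimeter=9.520

Straddling triangles (8 of 12):
  (v4,v1,v0) [+--] → (0.4568, -1.425, -0.464089)–(0.4568, -1.425, -0.955)  len=0.4909
  (v2,v4,v0) [-+-] → (0.4568, -0.692489, -0.955)–(0.4568, -1.425, -0.955)  len=0.7325
  (v1,v7,v3) [-+-] → (0.4568, 0.692489, 0.955)–(0.4568, 1.425, 0.955)  len=0.7325
  (v5,v1,v4) [+-+] → (0.4568, -1.425, 0.955)–(0.4568, -1.425, -0.464089)  len=1.4191
  (v5,v7,v1) [++-] → (0.4568, 0.692489, 0.955)–(0.4568, -1.425, 0.955)  len=2.1175
  (v3,v7,v2) [-+-] → (0.4568, 1.425, 0.955)–(0.4568, 1.425, 0.464089)  len=0.4909
  (v6,v4,v2) [++-] → (0.4568, -0.692489, -0.955)–(0.4568, 1.425, -0.955)  len=2.1175
  (v2,v7,v6) [-++] → (0.4568, 1.425, 0.464089)–(0.4568, 1.425, -0.955)  len=1.4191

Chained into 1 loop(s):
  loop 1: 8 segments, perimeter = 9.5200
Total perimeter = 9.520


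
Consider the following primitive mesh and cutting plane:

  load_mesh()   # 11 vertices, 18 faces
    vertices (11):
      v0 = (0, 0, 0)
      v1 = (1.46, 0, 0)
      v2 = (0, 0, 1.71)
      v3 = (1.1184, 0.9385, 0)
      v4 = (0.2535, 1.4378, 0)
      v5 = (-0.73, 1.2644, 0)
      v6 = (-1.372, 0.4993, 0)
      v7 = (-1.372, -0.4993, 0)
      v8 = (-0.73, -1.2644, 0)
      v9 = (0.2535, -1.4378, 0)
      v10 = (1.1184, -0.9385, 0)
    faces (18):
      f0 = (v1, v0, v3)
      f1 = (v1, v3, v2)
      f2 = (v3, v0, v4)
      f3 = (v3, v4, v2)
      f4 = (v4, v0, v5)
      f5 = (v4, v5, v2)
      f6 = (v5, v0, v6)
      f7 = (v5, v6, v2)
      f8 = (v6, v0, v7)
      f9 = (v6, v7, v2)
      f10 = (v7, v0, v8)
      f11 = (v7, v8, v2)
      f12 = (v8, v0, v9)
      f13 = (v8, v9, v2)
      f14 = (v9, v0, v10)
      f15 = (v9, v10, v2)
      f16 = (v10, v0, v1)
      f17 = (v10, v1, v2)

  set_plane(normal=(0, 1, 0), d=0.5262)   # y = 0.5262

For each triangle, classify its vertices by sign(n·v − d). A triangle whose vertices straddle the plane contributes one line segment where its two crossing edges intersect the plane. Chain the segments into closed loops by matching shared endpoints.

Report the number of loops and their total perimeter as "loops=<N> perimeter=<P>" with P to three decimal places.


Straddling triangles (8 of 18):
  (v1,v0,v3) [--+] → (0.627067, 0.5262, 0)–(1.26847, 0.5262, 0)  len=0.6414
  (v1,v3,v2) [-+-] → (1.26847, 0.5262, 0)–(0.627067, 0.5262, 0.751234)  len=0.9878
  (v3,v0,v4) [+-+] → (0.627067, 0.5262, 0)–(0.0927749, 0.5262, 0)  len=0.5343
  (v3,v4,v2) [++-] → (0.0927749, 0.5262, 1.08418)–(0.627067, 0.5262, 0.751234)  len=0.6295
  (v4,v0,v5) [+-+] → (0.0927749, 0.5262, 0)–(-0.303801, 0.5262, 0)  len=0.3966
  (v4,v5,v2) [++-] → (-0.303801, 0.5262, 0.998357)–(0.0927749, 0.5262, 1.08418)  len=0.4058
  (v5,v0,v6) [+--] → (-0.303801, 0.5262, 0)–(-1.34943, 0.5262, 0)  len=1.0456
  (v5,v6,v2) [+--] → (-1.34943, 0.5262, 0)–(-0.303801, 0.5262, 0.998357)  len=1.4457

Chained into 1 loop(s):
  loop 1: 8 segments, perimeter = 6.0867
Total perimeter = 6.087

loops=1 perimeter=6.087


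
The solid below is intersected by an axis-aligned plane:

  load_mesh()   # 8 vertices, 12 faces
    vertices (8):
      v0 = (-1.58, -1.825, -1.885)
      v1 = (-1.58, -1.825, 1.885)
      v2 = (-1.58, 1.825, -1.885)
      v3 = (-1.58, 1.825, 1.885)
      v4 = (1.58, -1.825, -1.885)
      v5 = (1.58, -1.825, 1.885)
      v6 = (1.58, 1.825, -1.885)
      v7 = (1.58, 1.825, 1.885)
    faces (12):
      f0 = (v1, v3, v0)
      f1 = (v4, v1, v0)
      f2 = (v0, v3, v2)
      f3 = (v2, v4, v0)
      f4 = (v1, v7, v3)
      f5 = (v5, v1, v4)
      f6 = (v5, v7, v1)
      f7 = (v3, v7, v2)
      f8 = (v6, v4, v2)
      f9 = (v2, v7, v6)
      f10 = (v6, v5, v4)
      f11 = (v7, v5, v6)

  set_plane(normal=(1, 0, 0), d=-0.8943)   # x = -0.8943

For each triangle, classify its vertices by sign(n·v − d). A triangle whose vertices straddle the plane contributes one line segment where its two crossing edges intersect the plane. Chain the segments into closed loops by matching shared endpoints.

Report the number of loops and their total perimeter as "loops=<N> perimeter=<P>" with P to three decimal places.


loops=1 perimeter=14.840

Straddling triangles (8 of 12):
  (v4,v1,v0) [+--] → (-0.8943, -1.825, 1.06693)–(-0.8943, -1.825, -1.885)  len=2.9519
  (v2,v4,v0) [-+-] → (-0.8943, 1.03297, -1.885)–(-0.8943, -1.825, -1.885)  len=2.8580
  (v1,v7,v3) [-+-] → (-0.8943, -1.03297, 1.885)–(-0.8943, 1.825, 1.885)  len=2.8580
  (v5,v1,v4) [+-+] → (-0.8943, -1.825, 1.885)–(-0.8943, -1.825, 1.06693)  len=0.8181
  (v5,v7,v1) [++-] → (-0.8943, -1.03297, 1.885)–(-0.8943, -1.825, 1.885)  len=0.7920
  (v3,v7,v2) [-+-] → (-0.8943, 1.825, 1.885)–(-0.8943, 1.825, -1.06693)  len=2.9519
  (v6,v4,v2) [++-] → (-0.8943, 1.03297, -1.885)–(-0.8943, 1.825, -1.885)  len=0.7920
  (v2,v7,v6) [-++] → (-0.8943, 1.825, -1.06693)–(-0.8943, 1.825, -1.885)  len=0.8181

Chained into 1 loop(s):
  loop 1: 8 segments, perimeter = 14.8400
Total perimeter = 14.840


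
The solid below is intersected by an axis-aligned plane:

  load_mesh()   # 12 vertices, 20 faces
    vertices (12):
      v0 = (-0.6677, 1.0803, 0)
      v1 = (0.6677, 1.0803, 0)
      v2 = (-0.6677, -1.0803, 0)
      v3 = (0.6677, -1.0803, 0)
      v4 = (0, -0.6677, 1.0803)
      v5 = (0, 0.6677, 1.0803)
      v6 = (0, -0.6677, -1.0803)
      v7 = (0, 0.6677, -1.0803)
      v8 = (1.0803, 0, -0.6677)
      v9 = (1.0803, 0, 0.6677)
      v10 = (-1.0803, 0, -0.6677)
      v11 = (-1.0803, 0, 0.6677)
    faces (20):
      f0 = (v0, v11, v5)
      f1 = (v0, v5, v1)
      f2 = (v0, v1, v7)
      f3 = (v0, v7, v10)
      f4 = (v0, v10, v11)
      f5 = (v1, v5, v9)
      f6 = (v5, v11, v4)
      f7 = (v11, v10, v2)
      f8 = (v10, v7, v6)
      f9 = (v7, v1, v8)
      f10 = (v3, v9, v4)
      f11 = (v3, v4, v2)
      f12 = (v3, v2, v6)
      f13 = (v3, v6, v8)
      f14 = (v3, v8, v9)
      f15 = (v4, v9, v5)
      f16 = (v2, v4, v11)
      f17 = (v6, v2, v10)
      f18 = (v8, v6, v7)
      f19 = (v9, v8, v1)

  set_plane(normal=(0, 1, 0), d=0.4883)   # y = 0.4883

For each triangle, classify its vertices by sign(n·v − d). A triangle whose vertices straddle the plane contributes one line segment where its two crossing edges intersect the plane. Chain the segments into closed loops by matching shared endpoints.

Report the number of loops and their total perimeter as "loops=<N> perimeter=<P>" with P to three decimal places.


Straddling triangles (10 of 20):
  (v0,v11,v5) [+-+] → (-0.893803, 0.4883, 0.365897)–(-0.290259, 0.4883, 0.969441)  len=0.8535
  (v0,v7,v10) [++-] → (-0.290259, 0.4883, -0.969441)–(-0.893803, 0.4883, -0.365897)  len=0.8535
  (v0,v10,v11) [+--] → (-0.893803, 0.4883, -0.365897)–(-0.893803, 0.4883, 0.365897)  len=0.7318
  (v1,v5,v9) [++-] → (0.290259, 0.4883, 0.969441)–(0.893803, 0.4883, 0.365897)  len=0.8535
  (v5,v11,v4) [+--] → (-0.290259, 0.4883, 0.969441)–(0, 0.4883, 1.0803)  len=0.3107
  (v10,v7,v6) [-+-] → (-0.290259, 0.4883, -0.969441)–(0, 0.4883, -1.0803)  len=0.3107
  (v7,v1,v8) [++-] → (0.893803, 0.4883, -0.365897)–(0.290259, 0.4883, -0.969441)  len=0.8535
  (v4,v9,v5) [--+] → (0.290259, 0.4883, 0.969441)–(0, 0.4883, 1.0803)  len=0.3107
  (v8,v6,v7) [--+] → (0, 0.4883, -1.0803)–(0.290259, 0.4883, -0.969441)  len=0.3107
  (v9,v8,v1) [--+] → (0.893803, 0.4883, -0.365897)–(0.893803, 0.4883, 0.365897)  len=0.7318

Chained into 1 loop(s):
  loop 1: 10 segments, perimeter = 6.1206
Total perimeter = 6.121

loops=1 perimeter=6.121


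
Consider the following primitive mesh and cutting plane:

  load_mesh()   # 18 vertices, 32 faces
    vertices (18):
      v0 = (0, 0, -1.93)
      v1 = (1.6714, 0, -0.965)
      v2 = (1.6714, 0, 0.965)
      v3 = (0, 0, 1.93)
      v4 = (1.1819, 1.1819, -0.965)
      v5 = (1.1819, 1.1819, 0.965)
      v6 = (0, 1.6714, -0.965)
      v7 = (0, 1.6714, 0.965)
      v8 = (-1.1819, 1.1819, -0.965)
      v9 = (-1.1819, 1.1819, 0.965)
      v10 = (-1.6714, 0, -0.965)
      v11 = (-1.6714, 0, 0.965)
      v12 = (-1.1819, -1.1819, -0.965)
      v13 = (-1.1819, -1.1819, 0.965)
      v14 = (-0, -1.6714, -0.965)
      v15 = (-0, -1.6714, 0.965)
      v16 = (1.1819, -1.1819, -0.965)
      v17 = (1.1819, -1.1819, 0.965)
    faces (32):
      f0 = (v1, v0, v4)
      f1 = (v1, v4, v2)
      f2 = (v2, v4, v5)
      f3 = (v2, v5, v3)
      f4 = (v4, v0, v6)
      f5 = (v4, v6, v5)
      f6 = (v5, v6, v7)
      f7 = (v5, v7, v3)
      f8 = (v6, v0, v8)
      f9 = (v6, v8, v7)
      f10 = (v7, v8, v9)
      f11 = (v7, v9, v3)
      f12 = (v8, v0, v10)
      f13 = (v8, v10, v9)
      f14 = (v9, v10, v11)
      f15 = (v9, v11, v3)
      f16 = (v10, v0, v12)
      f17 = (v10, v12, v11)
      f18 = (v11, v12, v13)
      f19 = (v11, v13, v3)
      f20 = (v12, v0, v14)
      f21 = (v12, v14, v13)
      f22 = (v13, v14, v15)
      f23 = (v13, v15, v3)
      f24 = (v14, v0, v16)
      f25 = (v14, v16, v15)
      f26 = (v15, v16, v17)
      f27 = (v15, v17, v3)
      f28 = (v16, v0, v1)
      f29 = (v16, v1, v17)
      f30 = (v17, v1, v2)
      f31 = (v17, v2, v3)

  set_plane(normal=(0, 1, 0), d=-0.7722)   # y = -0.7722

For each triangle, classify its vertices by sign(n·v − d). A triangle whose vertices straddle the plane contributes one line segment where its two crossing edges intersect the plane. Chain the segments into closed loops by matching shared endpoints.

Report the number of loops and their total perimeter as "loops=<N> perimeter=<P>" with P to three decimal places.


loops=1 perimeter=9.712

Straddling triangles (12 of 32):
  (v10,v0,v12) [++-] → (-0.7722, -0.7722, -1.29951)–(-1.35158, -0.7722, -0.965)  len=0.6690
  (v10,v12,v11) [+-+] → (-1.35158, -0.7722, -0.965)–(-1.35158, -0.7722, -0.295975)  len=0.6690
  (v11,v12,v13) [+--] → (-1.35158, -0.7722, -0.295975)–(-1.35158, -0.7722, 0.965)  len=1.2610
  (v11,v13,v3) [+-+] → (-1.35158, -0.7722, 0.965)–(-0.7722, -0.7722, 1.29951)  len=0.6690
  (v12,v0,v14) [-+-] → (-0.7722, -0.7722, -1.29951)–(0, -0.7722, -1.48416)  len=0.7940
  (v13,v15,v3) [--+] → (0, -0.7722, 1.48416)–(-0.7722, -0.7722, 1.29951)  len=0.7940
  (v14,v0,v16) [-+-] → (0, -0.7722, -1.48416)–(0.7722, -0.7722, -1.29951)  len=0.7940
  (v15,v17,v3) [--+] → (0.7722, -0.7722, 1.29951)–(0, -0.7722, 1.48416)  len=0.7940
  (v16,v0,v1) [-++] → (0.7722, -0.7722, -1.29951)–(1.35158, -0.7722, -0.965)  len=0.6690
  (v16,v1,v17) [-+-] → (1.35158, -0.7722, -0.965)–(1.35158, -0.7722, 0.295975)  len=1.2610
  (v17,v1,v2) [-++] → (1.35158, -0.7722, 0.295975)–(1.35158, -0.7722, 0.965)  len=0.6690
  (v17,v2,v3) [-++] → (1.35158, -0.7722, 0.965)–(0.7722, -0.7722, 1.29951)  len=0.6690

Chained into 1 loop(s):
  loop 1: 12 segments, perimeter = 9.7119
Total perimeter = 9.712


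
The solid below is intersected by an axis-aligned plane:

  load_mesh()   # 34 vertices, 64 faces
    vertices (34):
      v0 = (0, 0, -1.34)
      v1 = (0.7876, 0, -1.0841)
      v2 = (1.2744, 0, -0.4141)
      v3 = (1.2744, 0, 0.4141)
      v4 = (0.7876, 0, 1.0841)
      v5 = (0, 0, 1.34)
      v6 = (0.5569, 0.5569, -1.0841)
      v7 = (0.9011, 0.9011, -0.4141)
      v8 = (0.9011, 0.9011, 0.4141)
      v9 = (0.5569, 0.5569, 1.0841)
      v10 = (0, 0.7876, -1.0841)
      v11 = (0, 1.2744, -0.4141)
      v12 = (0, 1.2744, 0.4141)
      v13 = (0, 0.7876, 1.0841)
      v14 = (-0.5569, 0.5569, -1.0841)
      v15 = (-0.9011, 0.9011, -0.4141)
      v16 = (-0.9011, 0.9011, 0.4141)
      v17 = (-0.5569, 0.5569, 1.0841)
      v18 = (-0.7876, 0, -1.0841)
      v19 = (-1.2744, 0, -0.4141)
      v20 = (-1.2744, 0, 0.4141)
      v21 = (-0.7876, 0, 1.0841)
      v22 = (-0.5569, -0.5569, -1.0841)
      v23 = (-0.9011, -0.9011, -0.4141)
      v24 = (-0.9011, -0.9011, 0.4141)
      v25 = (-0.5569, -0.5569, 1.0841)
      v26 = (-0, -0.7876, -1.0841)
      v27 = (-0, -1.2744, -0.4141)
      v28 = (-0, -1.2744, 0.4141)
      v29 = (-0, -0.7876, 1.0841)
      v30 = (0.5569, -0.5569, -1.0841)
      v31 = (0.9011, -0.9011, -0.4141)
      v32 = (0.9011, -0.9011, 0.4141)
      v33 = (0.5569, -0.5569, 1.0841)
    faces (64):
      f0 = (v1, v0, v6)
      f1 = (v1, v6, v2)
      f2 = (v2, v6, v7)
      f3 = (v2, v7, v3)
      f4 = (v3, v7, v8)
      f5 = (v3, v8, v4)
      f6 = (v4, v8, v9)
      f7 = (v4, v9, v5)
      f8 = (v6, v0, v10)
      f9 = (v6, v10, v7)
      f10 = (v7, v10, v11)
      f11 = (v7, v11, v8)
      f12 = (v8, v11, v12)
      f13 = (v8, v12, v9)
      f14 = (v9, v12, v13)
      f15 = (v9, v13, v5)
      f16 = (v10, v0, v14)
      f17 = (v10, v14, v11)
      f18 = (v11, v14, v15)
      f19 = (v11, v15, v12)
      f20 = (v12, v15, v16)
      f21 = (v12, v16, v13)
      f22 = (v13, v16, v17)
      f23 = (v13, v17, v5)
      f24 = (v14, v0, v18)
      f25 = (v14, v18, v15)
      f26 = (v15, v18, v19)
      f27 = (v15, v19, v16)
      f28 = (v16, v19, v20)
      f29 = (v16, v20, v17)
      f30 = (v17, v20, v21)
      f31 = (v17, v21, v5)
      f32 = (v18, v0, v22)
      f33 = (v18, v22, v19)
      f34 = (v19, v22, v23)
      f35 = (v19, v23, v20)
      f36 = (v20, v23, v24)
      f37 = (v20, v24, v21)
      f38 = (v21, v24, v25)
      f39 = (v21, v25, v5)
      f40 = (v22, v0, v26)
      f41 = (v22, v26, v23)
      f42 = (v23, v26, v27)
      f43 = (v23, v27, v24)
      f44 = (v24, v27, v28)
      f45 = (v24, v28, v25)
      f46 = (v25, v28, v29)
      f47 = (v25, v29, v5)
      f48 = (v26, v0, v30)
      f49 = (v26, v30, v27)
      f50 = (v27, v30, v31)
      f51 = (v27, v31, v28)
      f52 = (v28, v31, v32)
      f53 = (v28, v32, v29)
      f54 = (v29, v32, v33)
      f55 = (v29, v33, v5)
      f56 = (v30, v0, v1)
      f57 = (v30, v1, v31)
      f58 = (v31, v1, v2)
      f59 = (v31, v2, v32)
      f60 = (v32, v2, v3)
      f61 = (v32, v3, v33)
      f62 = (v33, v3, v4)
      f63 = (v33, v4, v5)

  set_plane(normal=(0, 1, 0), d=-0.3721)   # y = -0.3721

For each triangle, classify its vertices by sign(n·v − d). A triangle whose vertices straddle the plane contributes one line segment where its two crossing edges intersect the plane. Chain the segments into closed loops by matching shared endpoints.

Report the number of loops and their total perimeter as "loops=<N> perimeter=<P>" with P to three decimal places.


loops=1 perimeter=7.570

Straddling triangles (20 of 64):
  (v18,v0,v22) [++-] → (-0.3721, -0.3721, -1.16902)–(-0.633455, -0.3721, -1.0841)  len=0.2748
  (v18,v22,v19) [+-+] → (-0.633455, -0.3721, -1.0841)–(-0.794993, -0.3721, -0.861769)  len=0.2748
  (v19,v22,v23) [+--] → (-0.794993, -0.3721, -0.861769)–(-1.12025, -0.3721, -0.4141)  len=0.5534
  (v19,v23,v20) [+-+] → (-1.12025, -0.3721, -0.4141)–(-1.12025, -0.3721, 0.0721033)  len=0.4862
  (v20,v23,v24) [+--] → (-1.12025, -0.3721, 0.0721033)–(-1.12025, -0.3721, 0.4141)  len=0.3420
  (v20,v24,v21) [+-+] → (-1.12025, -0.3721, 0.4141)–(-0.834469, -0.3721, 0.80743)  len=0.4862
  (v21,v24,v25) [+--] → (-0.834469, -0.3721, 0.80743)–(-0.633455, -0.3721, 1.0841)  len=0.3420
  (v21,v25,v5) [+-+] → (-0.633455, -0.3721, 1.0841)–(-0.3721, -0.3721, 1.16902)  len=0.2748
  (v22,v0,v26) [-+-] → (-0.3721, -0.3721, -1.16902)–(0, -0.3721, -1.2191)  len=0.3755
  (v25,v29,v5) [--+] → (0, -0.3721, 1.2191)–(-0.3721, -0.3721, 1.16902)  len=0.3755
  (v26,v0,v30) [-+-] → (0, -0.3721, -1.2191)–(0.3721, -0.3721, -1.16902)  len=0.3755
  (v29,v33,v5) [--+] → (0.3721, -0.3721, 1.16902)–(0, -0.3721, 1.2191)  len=0.3755
  (v30,v0,v1) [-++] → (0.3721, -0.3721, -1.16902)–(0.633455, -0.3721, -1.0841)  len=0.2748
  (v30,v1,v31) [-+-] → (0.633455, -0.3721, -1.0841)–(0.834469, -0.3721, -0.80743)  len=0.3420
  (v31,v1,v2) [-++] → (0.834469, -0.3721, -0.80743)–(1.12025, -0.3721, -0.4141)  len=0.4862
  (v31,v2,v32) [-+-] → (1.12025, -0.3721, -0.4141)–(1.12025, -0.3721, -0.0721033)  len=0.3420
  (v32,v2,v3) [-++] → (1.12025, -0.3721, -0.0721033)–(1.12025, -0.3721, 0.4141)  len=0.4862
  (v32,v3,v33) [-+-] → (1.12025, -0.3721, 0.4141)–(0.794993, -0.3721, 0.861769)  len=0.5534
  (v33,v3,v4) [-++] → (0.794993, -0.3721, 0.861769)–(0.633455, -0.3721, 1.0841)  len=0.2748
  (v33,v4,v5) [-++] → (0.633455, -0.3721, 1.0841)–(0.3721, -0.3721, 1.16902)  len=0.2748

Chained into 1 loop(s):
  loop 1: 20 segments, perimeter = 7.5701
Total perimeter = 7.570


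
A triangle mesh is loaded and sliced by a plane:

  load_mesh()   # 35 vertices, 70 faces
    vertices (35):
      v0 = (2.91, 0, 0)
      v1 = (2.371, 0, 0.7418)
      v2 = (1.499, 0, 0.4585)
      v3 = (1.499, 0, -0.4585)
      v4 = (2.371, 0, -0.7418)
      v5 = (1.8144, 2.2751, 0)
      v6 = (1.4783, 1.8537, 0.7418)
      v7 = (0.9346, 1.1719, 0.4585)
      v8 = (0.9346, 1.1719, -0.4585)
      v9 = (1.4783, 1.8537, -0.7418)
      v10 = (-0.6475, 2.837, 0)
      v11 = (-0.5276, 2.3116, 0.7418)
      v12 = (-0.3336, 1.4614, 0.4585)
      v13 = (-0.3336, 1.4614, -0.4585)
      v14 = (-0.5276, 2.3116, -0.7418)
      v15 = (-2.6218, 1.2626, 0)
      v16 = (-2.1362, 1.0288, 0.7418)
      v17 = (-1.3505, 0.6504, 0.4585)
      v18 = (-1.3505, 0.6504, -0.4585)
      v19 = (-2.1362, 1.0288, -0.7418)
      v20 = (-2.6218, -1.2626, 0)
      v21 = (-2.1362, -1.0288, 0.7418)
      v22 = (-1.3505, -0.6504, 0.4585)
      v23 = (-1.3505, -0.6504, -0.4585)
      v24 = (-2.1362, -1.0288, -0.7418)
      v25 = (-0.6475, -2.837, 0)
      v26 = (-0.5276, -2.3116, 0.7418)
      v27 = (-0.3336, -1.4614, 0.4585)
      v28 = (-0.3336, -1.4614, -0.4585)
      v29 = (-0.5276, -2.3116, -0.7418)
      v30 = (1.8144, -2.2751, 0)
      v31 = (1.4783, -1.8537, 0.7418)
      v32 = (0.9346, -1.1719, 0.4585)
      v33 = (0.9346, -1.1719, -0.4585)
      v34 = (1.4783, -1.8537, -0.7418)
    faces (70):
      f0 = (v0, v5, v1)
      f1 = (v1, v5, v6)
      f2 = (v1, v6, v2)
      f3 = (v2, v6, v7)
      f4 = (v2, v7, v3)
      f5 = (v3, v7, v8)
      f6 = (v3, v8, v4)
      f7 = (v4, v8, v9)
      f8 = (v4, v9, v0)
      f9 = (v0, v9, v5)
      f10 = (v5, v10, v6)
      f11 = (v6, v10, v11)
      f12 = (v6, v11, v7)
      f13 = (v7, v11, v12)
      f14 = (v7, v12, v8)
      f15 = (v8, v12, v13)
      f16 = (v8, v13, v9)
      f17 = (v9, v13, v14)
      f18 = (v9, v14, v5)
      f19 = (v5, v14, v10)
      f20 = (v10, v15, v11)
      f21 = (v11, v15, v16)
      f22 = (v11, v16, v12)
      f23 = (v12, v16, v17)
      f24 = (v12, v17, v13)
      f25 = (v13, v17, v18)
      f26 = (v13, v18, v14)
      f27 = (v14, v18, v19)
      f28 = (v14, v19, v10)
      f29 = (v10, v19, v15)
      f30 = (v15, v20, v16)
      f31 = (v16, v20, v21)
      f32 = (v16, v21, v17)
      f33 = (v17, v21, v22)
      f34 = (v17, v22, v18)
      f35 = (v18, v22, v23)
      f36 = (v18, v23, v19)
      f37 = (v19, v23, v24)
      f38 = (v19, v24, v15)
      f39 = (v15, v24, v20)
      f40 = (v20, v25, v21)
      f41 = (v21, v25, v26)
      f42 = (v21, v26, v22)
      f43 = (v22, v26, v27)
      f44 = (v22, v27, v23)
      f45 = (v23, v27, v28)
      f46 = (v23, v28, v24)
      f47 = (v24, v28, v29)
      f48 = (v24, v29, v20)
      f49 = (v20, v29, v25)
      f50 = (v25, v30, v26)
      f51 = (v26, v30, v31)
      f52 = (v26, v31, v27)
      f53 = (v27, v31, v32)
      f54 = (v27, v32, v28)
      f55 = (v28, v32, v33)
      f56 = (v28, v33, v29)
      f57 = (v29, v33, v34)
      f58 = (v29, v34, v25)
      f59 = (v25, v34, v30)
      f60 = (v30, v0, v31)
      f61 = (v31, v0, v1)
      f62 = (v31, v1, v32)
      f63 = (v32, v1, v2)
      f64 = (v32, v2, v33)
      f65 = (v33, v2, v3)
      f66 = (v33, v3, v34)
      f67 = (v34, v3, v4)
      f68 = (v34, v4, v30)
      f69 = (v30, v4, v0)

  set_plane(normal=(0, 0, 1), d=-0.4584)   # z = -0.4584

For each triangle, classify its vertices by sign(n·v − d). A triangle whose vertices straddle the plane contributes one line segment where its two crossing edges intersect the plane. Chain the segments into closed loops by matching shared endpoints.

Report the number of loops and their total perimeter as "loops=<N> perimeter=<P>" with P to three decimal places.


loops=2 perimeter=24.759

Straddling triangles (28 of 70):
  (v2,v7,v3) [++-] → (1.49894, 0.000127797, -0.4584)–(1.499, 0, -0.4584)  len=0.0001
  (v3,v7,v8) [-+-] → (1.49894, 0.000127797, -0.4584)–(0.9346, 1.1719, -0.4584)  len=1.3006
  (v4,v9,v0) [--+] → (2.02527, 1.14551, -0.4584)–(2.57692, 0, -0.4584)  len=1.2714
  (v0,v9,v5) [+-+] → (2.02527, 1.14551, -0.4584)–(1.6067, 2.01469, -0.4584)  len=0.9647
  (v7,v12,v8) [++-] → (0.934462, 1.17193, -0.4584)–(0.9346, 1.1719, -0.4584)  len=0.0001
  (v8,v12,v13) [-+-] → (0.934462, 1.17193, -0.4584)–(-0.3336, 1.4614, -0.4584)  len=1.3007
  (v9,v14,v5) [--+] → (0.367146, 2.29766, -0.4584)–(1.6067, 2.01469, -0.4584)  len=1.2714
  (v5,v14,v10) [+-+] → (0.367146, 2.29766, -0.4584)–(-0.573407, 2.51233, -0.4584)  len=0.9647
  (v12,v17,v13) [++-] → (-0.333711, 1.46131, -0.4584)–(-0.3336, 1.4614, -0.4584)  len=0.0001
  (v13,v17,v18) [-+-] → (-0.333711, 1.46131, -0.4584)–(-1.3505, 0.6504, -0.4584)  len=1.3006
  (v14,v19,v10) [--+] → (-1.56745, 1.71961, -0.4584)–(-0.573407, 2.51233, -0.4584)  len=1.2714
  (v10,v19,v15) [+-+] → (-1.56745, 1.71961, -0.4584)–(-2.32172, 1.11812, -0.4584)  len=0.9647
  (v17,v22,v18) [++-] → (-1.3505, 0.650258, -0.4584)–(-1.3505, 0.6504, -0.4584)  len=0.0001
  (v18,v22,v23) [-+-] → (-1.3505, 0.650258, -0.4584)–(-1.3505, -0.6504, -0.4584)  len=1.3007
  (v19,v24,v15) [--+] → (-2.32172, -0.153385, -0.4584)–(-2.32172, 1.11812, -0.4584)  len=1.2715
  (v15,v24,v20) [+-+] → (-2.32172, -0.153385, -0.4584)–(-2.32172, -1.11812, -0.4584)  len=0.9647
  (v22,v27,v23) [++-] → (-1.35039, -0.650488, -0.4584)–(-1.3505, -0.6504, -0.4584)  len=0.0001
  (v23,v27,v28) [-+-] → (-1.35039, -0.650488, -0.4584)–(-0.3336, -1.4614, -0.4584)  len=1.3006
  (v24,v29,v20) [--+] → (-1.32768, -1.91084, -0.4584)–(-2.32172, -1.11812, -0.4584)  len=1.2714
  (v20,v29,v25) [+-+] → (-1.32768, -1.91084, -0.4584)–(-0.573407, -2.51233, -0.4584)  len=0.9647
  (v27,v32,v28) [++-] → (-0.333462, -1.46137, -0.4584)–(-0.3336, -1.4614, -0.4584)  len=0.0001
  (v28,v32,v33) [-+-] → (-0.333462, -1.46137, -0.4584)–(0.9346, -1.1719, -0.4584)  len=1.3007
  (v29,v34,v25) [--+] → (0.666152, -2.22936, -0.4584)–(-0.573407, -2.51233, -0.4584)  len=1.2714
  (v25,v34,v30) [+-+] → (0.666152, -2.22936, -0.4584)–(1.6067, -2.01469, -0.4584)  len=0.9647
  (v32,v2,v33) [++-] → (0.934662, -1.17177, -0.4584)–(0.9346, -1.1719, -0.4584)  len=0.0001
  (v33,v2,v3) [-+-] → (0.934662, -1.17177, -0.4584)–(1.499, 0, -0.4584)  len=1.3006
  (v34,v4,v30) [--+] → (2.15835, -0.869188, -0.4584)–(1.6067, -2.01469, -0.4584)  len=1.2714
  (v30,v4,v0) [+-+] → (2.15835, -0.869188, -0.4584)–(2.57692, 0, -0.4584)  len=0.9647

Chained into 2 loop(s):
  loop 1: 14 segments, perimeter = 9.1053
  loop 2: 14 segments, perimeter = 15.6532
Total perimeter = 24.759


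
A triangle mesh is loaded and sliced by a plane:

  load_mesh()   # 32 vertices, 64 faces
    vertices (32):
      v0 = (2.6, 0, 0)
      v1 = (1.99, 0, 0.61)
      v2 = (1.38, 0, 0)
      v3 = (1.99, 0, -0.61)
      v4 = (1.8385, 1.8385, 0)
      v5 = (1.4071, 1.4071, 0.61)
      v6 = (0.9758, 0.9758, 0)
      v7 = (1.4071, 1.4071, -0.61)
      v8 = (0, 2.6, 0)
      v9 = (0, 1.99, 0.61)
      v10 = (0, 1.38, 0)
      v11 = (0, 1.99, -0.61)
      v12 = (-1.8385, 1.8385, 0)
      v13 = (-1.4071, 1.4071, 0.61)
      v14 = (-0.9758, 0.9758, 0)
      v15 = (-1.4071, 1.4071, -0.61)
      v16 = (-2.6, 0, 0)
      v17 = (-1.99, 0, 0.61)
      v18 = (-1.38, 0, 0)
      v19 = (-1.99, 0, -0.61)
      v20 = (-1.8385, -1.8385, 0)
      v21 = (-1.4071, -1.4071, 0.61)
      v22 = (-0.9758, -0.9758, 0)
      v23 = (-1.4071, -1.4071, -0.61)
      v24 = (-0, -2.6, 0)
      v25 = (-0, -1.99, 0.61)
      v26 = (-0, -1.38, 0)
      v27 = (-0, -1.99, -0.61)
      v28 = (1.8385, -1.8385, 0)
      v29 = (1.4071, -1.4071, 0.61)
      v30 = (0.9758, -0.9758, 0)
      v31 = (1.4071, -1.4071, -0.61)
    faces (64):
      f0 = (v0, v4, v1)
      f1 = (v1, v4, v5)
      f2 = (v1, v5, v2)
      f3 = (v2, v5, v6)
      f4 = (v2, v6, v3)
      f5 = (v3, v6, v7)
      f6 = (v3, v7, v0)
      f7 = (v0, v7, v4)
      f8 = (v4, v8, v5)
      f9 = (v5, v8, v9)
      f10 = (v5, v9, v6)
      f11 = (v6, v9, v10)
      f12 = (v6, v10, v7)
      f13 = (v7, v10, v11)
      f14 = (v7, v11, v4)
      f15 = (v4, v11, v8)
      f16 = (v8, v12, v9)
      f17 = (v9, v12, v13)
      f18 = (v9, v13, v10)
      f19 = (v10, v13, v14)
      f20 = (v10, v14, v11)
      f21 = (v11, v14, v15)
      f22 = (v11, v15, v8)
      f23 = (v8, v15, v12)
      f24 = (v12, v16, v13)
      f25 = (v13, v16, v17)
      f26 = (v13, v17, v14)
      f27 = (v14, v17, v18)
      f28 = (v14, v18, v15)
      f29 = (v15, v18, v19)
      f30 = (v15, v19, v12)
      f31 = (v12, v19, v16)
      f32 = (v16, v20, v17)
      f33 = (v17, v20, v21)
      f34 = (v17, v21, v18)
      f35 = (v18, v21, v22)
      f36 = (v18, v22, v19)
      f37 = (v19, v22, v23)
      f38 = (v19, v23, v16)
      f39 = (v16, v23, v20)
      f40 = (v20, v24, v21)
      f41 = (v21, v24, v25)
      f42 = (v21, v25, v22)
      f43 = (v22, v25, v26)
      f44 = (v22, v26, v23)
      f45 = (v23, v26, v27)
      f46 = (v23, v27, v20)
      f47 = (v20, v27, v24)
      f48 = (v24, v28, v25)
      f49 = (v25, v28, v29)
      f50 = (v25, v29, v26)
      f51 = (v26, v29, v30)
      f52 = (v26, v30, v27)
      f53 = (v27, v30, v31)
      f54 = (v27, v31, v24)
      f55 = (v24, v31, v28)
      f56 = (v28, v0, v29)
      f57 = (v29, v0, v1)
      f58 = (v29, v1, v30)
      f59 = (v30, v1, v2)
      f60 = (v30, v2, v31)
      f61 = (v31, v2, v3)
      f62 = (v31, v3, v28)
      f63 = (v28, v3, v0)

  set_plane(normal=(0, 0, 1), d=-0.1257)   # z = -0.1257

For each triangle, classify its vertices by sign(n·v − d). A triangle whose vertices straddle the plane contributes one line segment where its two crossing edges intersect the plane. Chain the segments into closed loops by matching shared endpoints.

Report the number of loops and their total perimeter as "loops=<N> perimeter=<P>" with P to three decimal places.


loops=2 perimeter=24.369

Straddling triangles (32 of 64):
  (v2,v6,v3) [++-] → (1.18479, 0.774721, -0.1257)–(1.5057, 0, -0.1257)  len=0.8386
  (v3,v6,v7) [-+-] → (1.18479, 0.774721, -0.1257)–(1.06468, 1.06468, -0.1257)  len=0.3138
  (v3,v7,v0) [--+] → (2.35418, 0.289955, -0.1257)–(2.4743, 0, -0.1257)  len=0.3138
  (v0,v7,v4) [+-+] → (2.35418, 0.289955, -0.1257)–(1.7496, 1.7496, -0.1257)  len=1.5799
  (v6,v10,v7) [++-] → (0.289955, 1.38558, -0.1257)–(1.06468, 1.06468, -0.1257)  len=0.8386
  (v7,v10,v11) [-+-] → (0.289955, 1.38558, -0.1257)–(0, 1.5057, -0.1257)  len=0.3138
  (v7,v11,v4) [--+] → (1.45965, 1.86972, -0.1257)–(1.7496, 1.7496, -0.1257)  len=0.3138
  (v4,v11,v8) [+-+] → (1.45965, 1.86972, -0.1257)–(0, 2.4743, -0.1257)  len=1.5799
  (v10,v14,v11) [++-] → (-0.774721, 1.18479, -0.1257)–(0, 1.5057, -0.1257)  len=0.8386
  (v11,v14,v15) [-+-] → (-0.774721, 1.18479, -0.1257)–(-1.06468, 1.06468, -0.1257)  len=0.3138
  (v11,v15,v8) [--+] → (-0.289955, 2.35418, -0.1257)–(0, 2.4743, -0.1257)  len=0.3138
  (v8,v15,v12) [+-+] → (-0.289955, 2.35418, -0.1257)–(-1.7496, 1.7496, -0.1257)  len=1.5799
  (v14,v18,v15) [++-] → (-1.38558, 0.289955, -0.1257)–(-1.06468, 1.06468, -0.1257)  len=0.8386
  (v15,v18,v19) [-+-] → (-1.38558, 0.289955, -0.1257)–(-1.5057, 0, -0.1257)  len=0.3138
  (v15,v19,v12) [--+] → (-1.86972, 1.45965, -0.1257)–(-1.7496, 1.7496, -0.1257)  len=0.3138
  (v12,v19,v16) [+-+] → (-1.86972, 1.45965, -0.1257)–(-2.4743, 0, -0.1257)  len=1.5799
  (v18,v22,v19) [++-] → (-1.18479, -0.774721, -0.1257)–(-1.5057, 0, -0.1257)  len=0.8386
  (v19,v22,v23) [-+-] → (-1.18479, -0.774721, -0.1257)–(-1.06468, -1.06468, -0.1257)  len=0.3138
  (v19,v23,v16) [--+] → (-2.35418, -0.289955, -0.1257)–(-2.4743, 0, -0.1257)  len=0.3138
  (v16,v23,v20) [+-+] → (-2.35418, -0.289955, -0.1257)–(-1.7496, -1.7496, -0.1257)  len=1.5799
  (v22,v26,v23) [++-] → (-0.289955, -1.38558, -0.1257)–(-1.06468, -1.06468, -0.1257)  len=0.8386
  (v23,v26,v27) [-+-] → (-0.289955, -1.38558, -0.1257)–(0, -1.5057, -0.1257)  len=0.3138
  (v23,v27,v20) [--+] → (-1.45965, -1.86972, -0.1257)–(-1.7496, -1.7496, -0.1257)  len=0.3138
  (v20,v27,v24) [+-+] → (-1.45965, -1.86972, -0.1257)–(0, -2.4743, -0.1257)  len=1.5799
  (v26,v30,v27) [++-] → (0.774721, -1.18479, -0.1257)–(0, -1.5057, -0.1257)  len=0.8386
  (v27,v30,v31) [-+-] → (0.774721, -1.18479, -0.1257)–(1.06468, -1.06468, -0.1257)  len=0.3138
  (v27,v31,v24) [--+] → (0.289955, -2.35418, -0.1257)–(0, -2.4743, -0.1257)  len=0.3138
  (v24,v31,v28) [+-+] → (0.289955, -2.35418, -0.1257)–(1.7496, -1.7496, -0.1257)  len=1.5799
  (v30,v2,v31) [++-] → (1.38558, -0.289955, -0.1257)–(1.06468, -1.06468, -0.1257)  len=0.8386
  (v31,v2,v3) [-+-] → (1.38558, -0.289955, -0.1257)–(1.5057, 0, -0.1257)  len=0.3138
  (v31,v3,v28) [--+] → (1.86972, -1.45965, -0.1257)–(1.7496, -1.7496, -0.1257)  len=0.3138
  (v28,v3,v0) [+-+] → (1.86972, -1.45965, -0.1257)–(2.4743, 0, -0.1257)  len=1.5799

Chained into 2 loop(s):
  loop 1: 16 segments, perimeter = 9.2192
  loop 2: 16 segments, perimeter = 15.1500
Total perimeter = 24.369


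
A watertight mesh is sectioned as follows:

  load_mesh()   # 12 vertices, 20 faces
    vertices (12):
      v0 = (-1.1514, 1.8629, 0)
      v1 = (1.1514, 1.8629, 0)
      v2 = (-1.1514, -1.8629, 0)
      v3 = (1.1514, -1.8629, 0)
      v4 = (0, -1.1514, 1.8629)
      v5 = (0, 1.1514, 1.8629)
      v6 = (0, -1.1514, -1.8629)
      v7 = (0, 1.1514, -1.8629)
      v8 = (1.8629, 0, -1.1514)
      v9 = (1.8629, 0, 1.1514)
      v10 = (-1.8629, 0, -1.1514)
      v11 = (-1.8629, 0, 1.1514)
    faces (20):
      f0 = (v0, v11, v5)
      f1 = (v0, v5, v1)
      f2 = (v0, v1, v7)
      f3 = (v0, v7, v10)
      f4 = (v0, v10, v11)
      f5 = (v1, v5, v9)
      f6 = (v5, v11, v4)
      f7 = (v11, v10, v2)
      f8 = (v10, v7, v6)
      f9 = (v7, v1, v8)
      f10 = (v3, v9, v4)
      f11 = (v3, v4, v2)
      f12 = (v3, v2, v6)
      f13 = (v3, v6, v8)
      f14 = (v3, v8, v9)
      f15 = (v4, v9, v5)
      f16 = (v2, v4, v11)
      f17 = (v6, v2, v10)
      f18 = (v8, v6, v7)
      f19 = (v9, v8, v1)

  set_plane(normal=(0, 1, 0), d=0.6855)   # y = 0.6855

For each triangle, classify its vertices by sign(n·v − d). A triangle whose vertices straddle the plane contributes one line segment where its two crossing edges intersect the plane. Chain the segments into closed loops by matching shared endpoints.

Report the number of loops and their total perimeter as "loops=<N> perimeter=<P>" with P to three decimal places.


loops=1 perimeter=10.931

Straddling triangles (10 of 20):
  (v0,v11,v5) [+-+] → (-1.60109, 0.6855, 0.727714)–(-0.7538, 0.6855, 1.575)  len=1.1982
  (v0,v7,v10) [++-] → (-0.7538, 0.6855, -1.575)–(-1.60109, 0.6855, -0.727714)  len=1.1982
  (v0,v10,v11) [+--] → (-1.60109, 0.6855, -0.727714)–(-1.60109, 0.6855, 0.727714)  len=1.4554
  (v1,v5,v9) [++-] → (0.7538, 0.6855, 1.575)–(1.60109, 0.6855, 0.727714)  len=1.1982
  (v5,v11,v4) [+--] → (-0.7538, 0.6855, 1.575)–(0, 0.6855, 1.8629)  len=0.8069
  (v10,v7,v6) [-+-] → (-0.7538, 0.6855, -1.575)–(0, 0.6855, -1.8629)  len=0.8069
  (v7,v1,v8) [++-] → (1.60109, 0.6855, -0.727714)–(0.7538, 0.6855, -1.575)  len=1.1982
  (v4,v9,v5) [--+] → (0.7538, 0.6855, 1.575)–(0, 0.6855, 1.8629)  len=0.8069
  (v8,v6,v7) [--+] → (0, 0.6855, -1.8629)–(0.7538, 0.6855, -1.575)  len=0.8069
  (v9,v8,v1) [--+] → (1.60109, 0.6855, -0.727714)–(1.60109, 0.6855, 0.727714)  len=1.4554

Chained into 1 loop(s):
  loop 1: 10 segments, perimeter = 10.9315
Total perimeter = 10.931
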